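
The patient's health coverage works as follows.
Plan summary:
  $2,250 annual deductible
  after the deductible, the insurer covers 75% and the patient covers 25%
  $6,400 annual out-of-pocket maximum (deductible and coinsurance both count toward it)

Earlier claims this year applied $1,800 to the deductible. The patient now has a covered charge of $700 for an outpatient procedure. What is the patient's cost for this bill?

$512.50

Deductible still to meet: $2,250 − $1,800 = $450.
After the $450 deductible portion, $700 − $450 = $250 is subject to coinsurance.
25% of $250 = $62.50 falls to the patient.
So the patient owes $450 + $62.50 = $512.50 before any cap.
Year-to-date out-of-pocket becomes $1,800 + $512.50 = $2,312.50, still under the $6,400 maximum, so no cap applies.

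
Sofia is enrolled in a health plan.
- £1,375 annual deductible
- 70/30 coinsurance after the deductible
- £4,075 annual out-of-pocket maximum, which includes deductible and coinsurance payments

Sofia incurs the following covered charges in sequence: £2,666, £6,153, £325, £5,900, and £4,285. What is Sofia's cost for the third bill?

Claim 1 (£2,666): £1,375 finishes the deductible; £1,291 goes to coinsurance; 30% of £1,291 = £387.30. Patient pays £1,762.30; OOP now £1,762.30.
Claim 2 (£6,153): deductible met; 30% of £6,153 = £1,845.90. Patient pays £1,845.90; OOP now £3,608.20.
Claim 3 (£325): deductible met; 30% of £325 = £97.50. Patient pays £97.50; OOP now £3,705.70.

£97.50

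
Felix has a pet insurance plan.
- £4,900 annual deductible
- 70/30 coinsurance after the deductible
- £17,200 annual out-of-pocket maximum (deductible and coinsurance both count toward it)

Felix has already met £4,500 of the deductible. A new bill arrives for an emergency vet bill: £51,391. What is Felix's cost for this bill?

Deductible still to meet: £4,900 − £4,500 = £400.
That leaves £51,391 − £400 = £50,991 for coinsurance.
30% of £50,991 = £15,297.30 falls to the owner.
So the owner owes £400 + £15,297.30 = £15,697.30 before any cap.
That would bring total out-of-pocket to £20,197.30, past the £17,200 cap. The owner is capped at £17,200 − £4,500 = £12,700 on this claim.

£12,700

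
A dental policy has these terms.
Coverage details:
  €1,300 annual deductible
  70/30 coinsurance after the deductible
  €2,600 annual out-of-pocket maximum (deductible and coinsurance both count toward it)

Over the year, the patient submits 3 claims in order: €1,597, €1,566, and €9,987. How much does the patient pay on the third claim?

#1 (€1,597): deductible takes €1,300, €297 remains; patient's 30% is €89.10. Patient owes €1,389.10 (running OOP €1,389.10).
#2 (€1,566): deductible met; 30% of €1,566 = €469.80. Cost to patient: €469.80. OOP to date €1,858.90.
#3 (€9,987): deductible already satisfied, so patient's share is 30% × €9,987 = €2,996.10. Adding that to €1,858.90 gives €4,855, past the €2,600 cap; patient pays only €2,600 − €1,858.90 = €741.10.

€741.10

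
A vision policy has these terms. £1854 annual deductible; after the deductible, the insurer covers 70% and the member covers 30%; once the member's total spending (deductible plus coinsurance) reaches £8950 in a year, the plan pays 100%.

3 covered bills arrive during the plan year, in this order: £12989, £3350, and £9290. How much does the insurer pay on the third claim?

£6539.50

Claim 1 (£12989): £1854 to deductible, leaving £11135; 30% of £11135 = £3340.50. Member owes £5194.50 (running OOP £5194.50). Insurer: £12989 − £5194.50 = £7794.50.
Claim 2 (£3350): deductible met; 30% of £3350 = £1005. Cost to member: £1005. OOP to date £6199.50. Plan pays £3350 − £1005 = £2345.
Claim 3 (£9290): deductible met; 30% of £9290 = £2787. Adding that to £6199.50 gives £8986.50, past the £8950 cap; member pays only £8950 − £6199.50 = £2750.50. Plan pays £9290 − £2750.50 = £6539.50.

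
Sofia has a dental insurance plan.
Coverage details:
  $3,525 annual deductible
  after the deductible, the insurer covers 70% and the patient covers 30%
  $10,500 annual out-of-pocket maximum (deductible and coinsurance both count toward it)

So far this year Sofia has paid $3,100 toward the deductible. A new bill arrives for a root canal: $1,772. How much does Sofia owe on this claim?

$3,100 of the $3,525 deductible is already met, leaving $425.
After the $425 deductible portion, $1,772 − $425 = $1,347 is subject to coinsurance.
Patient's 30% share of $1,347 is $404.10.
So the patient owes $425 + $404.10 = $829.10 before any cap.
Cumulative spending $3,100 + $829.10 = $3,929.10 stays under the $10,500 maximum.

$829.10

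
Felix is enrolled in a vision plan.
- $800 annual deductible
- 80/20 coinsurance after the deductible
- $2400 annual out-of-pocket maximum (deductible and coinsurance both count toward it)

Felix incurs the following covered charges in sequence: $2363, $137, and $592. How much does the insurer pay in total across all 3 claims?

$1833.60

Bill 1, $2363: $800 finishes the deductible; $1563 goes to coinsurance; 20% of $1563 = $312.60. Member owes $1112.60 (running OOP $1112.60). Plan pays $2363 − $1112.60 = $1250.40.
Bill 2, $137: 20% coinsurance on $137 = $27.40. Member owes $27.40 (running OOP $1140). Insurer: $137 − $27.40 = $109.60.
Bill 3, $592: deductible already satisfied, so member's share is 20% × $592 = $118.40. Member owes $118.40 (running OOP $1258.40). Insurer: $592 − $118.40 = $473.60.
Insurer total = bills − member's total = $3092 − $1258.40 = $1833.60.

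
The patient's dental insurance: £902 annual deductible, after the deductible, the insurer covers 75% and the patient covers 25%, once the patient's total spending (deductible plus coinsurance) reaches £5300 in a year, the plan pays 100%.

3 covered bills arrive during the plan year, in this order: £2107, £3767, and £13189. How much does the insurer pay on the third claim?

Claim 1 (£2107): £902 to deductible, leaving £1205; patient's 25% is £301.25. Cost to patient: £1203.25. OOP to date £1203.25. Insurer: £2107 − £1203.25 = £903.75.
Claim 2 (£3767): 25% coinsurance on £3767 = £941.75. Patient owes £941.75 (running OOP £2145). Plan pays £3767 − £941.75 = £2825.25.
Claim 3 (£13189): deductible met; 25% of £13189 = £3297.25. OOP would hit £5442.25 > £5300, so the cap limits the patient to £5300 − £2145 = £3155. Plan pays £13189 − £3155 = £10034.

£10034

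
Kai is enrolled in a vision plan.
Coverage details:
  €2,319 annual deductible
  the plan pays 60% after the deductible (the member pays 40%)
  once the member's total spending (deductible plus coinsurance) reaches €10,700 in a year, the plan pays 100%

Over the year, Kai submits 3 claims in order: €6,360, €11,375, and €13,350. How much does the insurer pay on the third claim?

Claim 1 — €6,360: €2,319 to deductible, leaving €4,041; member's 40% is €1,616.40. Cost to member: €3,935.40. OOP to date €3,935.40. Plan pays €6,360 − €3,935.40 = €2,424.60.
Claim 2 — €11,375: deductible met; 40% of €11,375 = €4,550. Cost to member: €4,550. OOP to date €8,485.40. Plan pays €11,375 − €4,550 = €6,825.
Claim 3 — €13,350: 40% coinsurance on €13,350 = €5,340. Adding that to €8,485.40 gives €13,825.40, past the €10,700 cap; member pays only €10,700 − €8,485.40 = €2,214.60. Insurer: €13,350 − €2,214.60 = €11,135.40.

€11,135.40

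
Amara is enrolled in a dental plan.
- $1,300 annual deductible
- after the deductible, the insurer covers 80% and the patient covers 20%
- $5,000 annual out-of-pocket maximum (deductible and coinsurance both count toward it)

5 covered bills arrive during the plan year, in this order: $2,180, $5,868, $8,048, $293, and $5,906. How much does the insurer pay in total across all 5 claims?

$17,295

Claim 1 — $2,180: $1,300 finishes the deductible; $880 goes to coinsurance; coinsurance $880 × 20% = $176. Patient owes $1,476 (running OOP $1,476). Insurer: $2,180 − $1,476 = $704.
Claim 2 — $5,868: deductible already satisfied, so patient's share is 20% × $5,868 = $1,173.60. Patient pays $1,173.60; OOP now $2,649.60. Insurer: $5,868 − $1,173.60 = $4,694.40.
Claim 3 — $8,048: deductible already satisfied, so patient's share is 20% × $8,048 = $1,609.60. Patient pays $1,609.60; OOP now $4,259.20. Insurer: $8,048 − $1,609.60 = $6,438.40.
Claim 4 — $293: deductible already satisfied, so patient's share is 20% × $293 = $58.60. Cost to patient: $58.60. OOP to date $4,317.80. Plan pays $293 − $58.60 = $234.40.
Claim 5 — $5,906: deductible met; 20% of $5,906 = $1,181.20. Adding that to $4,317.80 gives $5,499, past the $5,000 cap; patient pays only $5,000 − $4,317.80 = $682.20. Insurer: $5,906 − $682.20 = $5,223.80.
Insurer total = bills − patient's total = $22,295 − $5,000 = $17,295.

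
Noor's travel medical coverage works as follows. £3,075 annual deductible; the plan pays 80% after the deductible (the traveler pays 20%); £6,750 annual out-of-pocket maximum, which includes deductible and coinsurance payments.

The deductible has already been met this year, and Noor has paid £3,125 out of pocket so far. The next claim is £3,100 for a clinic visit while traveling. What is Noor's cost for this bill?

£620

The deductible is already satisfied, so the full bill goes to coinsurance.
Coinsurance: £3,100 × 20% = £620.
Year-to-date out-of-pocket becomes £3,125 + £620 = £3,745, still under the £6,750 maximum, so no cap applies.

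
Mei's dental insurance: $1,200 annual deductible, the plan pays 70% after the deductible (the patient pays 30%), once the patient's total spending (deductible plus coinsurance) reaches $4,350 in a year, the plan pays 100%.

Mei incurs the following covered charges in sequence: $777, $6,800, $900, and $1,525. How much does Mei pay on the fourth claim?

$457.50

#1 ($777): all of it applies to the deductible. Patient pays $777; OOP now $777.
#2 ($6,800): deductible takes $423, $6,377 remains; 30% of $6,377 = $1,913.10. Patient pays $2,336.10; OOP now $3,113.10.
#3 ($900): deductible already satisfied, so patient's share is 30% × $900 = $270. Cost to patient: $270. OOP to date $3,383.10.
#4 ($1,525): deductible met; 30% of $1,525 = $457.50. Patient owes $457.50 (running OOP $3,840.60).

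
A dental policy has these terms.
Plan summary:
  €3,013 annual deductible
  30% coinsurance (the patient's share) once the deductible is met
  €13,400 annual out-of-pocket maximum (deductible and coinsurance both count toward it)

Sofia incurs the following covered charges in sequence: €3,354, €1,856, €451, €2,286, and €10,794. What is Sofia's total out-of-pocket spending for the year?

Bill 1, €3,354: deductible takes €3,013, €341 remains; patient's 30% is €102.30. Cost to patient: €3,115.30. OOP to date €3,115.30.
Bill 2, €1,856: deductible already satisfied, so patient's share is 30% × €1,856 = €556.80. Patient pays €556.80; OOP now €3,672.10.
Bill 3, €451: 30% coinsurance on €451 = €135.30. Cost to patient: €135.30. OOP to date €3,807.40.
Bill 4, €2,286: deductible met; 30% of €2,286 = €685.80. Patient pays €685.80; OOP now €4,493.20.
Bill 5, €10,794: 30% coinsurance on €10,794 = €3,238.20. Patient owes €3,238.20 (running OOP €7,731.40).
Summing the patient's payments: €3,115.30 + €556.80 + €135.30 + €685.80 + €3,238.20 = €7,731.40.

€7,731.40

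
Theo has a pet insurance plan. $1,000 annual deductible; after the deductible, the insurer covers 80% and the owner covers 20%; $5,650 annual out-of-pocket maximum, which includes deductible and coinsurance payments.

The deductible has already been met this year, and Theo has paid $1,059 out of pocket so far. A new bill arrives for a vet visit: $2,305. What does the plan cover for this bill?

$1,844

The deductible is already satisfied, so the full bill goes to coinsurance.
Owner's 20% share of $2,305 is $461.
Cumulative spending $1,059 + $461 = $1,520 stays under the $5,650 maximum.
The insurer covers the remainder: $2,305 − $461 = $1,844.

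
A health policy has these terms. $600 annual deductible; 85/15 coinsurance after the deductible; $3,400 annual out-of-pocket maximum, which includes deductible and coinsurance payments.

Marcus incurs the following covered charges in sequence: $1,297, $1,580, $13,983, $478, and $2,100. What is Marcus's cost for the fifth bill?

$289.30

Claim 1 — $1,297: $600 to deductible, leaving $697; coinsurance $697 × 15% = $104.55. Cost to patient: $704.55. OOP to date $704.55.
Claim 2 — $1,580: deductible met; 15% of $1,580 = $237. Patient pays $237; OOP now $941.55.
Claim 3 — $13,983: deductible already satisfied, so patient's share is 15% × $13,983 = $2,097.45. Cost to patient: $2,097.45. OOP to date $3,039.
Claim 4 — $478: 15% coinsurance on $478 = $71.70. Cost to patient: $71.70. OOP to date $3,110.70.
Claim 5 — $2,100: 15% coinsurance on $2,100 = $315. That would push OOP to $3,425.70, over the $3,400 cap, so patient pays $3,400 − $3,110.70 = $289.30.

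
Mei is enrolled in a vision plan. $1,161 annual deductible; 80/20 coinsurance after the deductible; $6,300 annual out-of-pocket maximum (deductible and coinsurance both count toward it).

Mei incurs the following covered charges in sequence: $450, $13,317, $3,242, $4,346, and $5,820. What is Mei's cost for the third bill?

$648.40

Claim 1 — $450: entire amount goes to the deductible. Cost to member: $450. OOP to date $450.
Claim 2 — $13,317: $711 finishes the deductible; $12,606 goes to coinsurance; 20% of $12,606 = $2,521.20. Member owes $3,232.20 (running OOP $3,682.20).
Claim 3 — $3,242: 20% coinsurance on $3,242 = $648.40. Cost to member: $648.40. OOP to date $4,330.60.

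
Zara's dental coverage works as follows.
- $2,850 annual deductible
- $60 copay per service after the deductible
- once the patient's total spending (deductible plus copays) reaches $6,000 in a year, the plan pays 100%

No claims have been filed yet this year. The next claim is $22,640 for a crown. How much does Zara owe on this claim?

$2,910

Nothing has been paid toward the $2,850 deductible, so the first $2,850 of this charge is applied there.
That leaves $22,640 − $2,850 = $19,790 for the copay.
Copay on this service: $60.
Patient responsibility before any cap: $2,850 + $60 = $2,910.
Cumulative spending $0 + $2,910 = $2,910 stays under the $6,000 maximum.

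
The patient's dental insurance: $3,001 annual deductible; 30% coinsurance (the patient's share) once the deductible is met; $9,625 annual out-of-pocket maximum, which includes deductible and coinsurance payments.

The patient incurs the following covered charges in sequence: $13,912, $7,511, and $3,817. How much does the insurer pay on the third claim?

$2,719.60

Claim 1 ($13,912): $3,001 to deductible, leaving $10,911; coinsurance $10,911 × 30% = $3,273.30. Patient owes $6,274.30 (running OOP $6,274.30). Plan pays $13,912 − $6,274.30 = $7,637.70.
Claim 2 ($7,511): deductible met; 30% of $7,511 = $2,253.30. Patient pays $2,253.30; OOP now $8,527.60. Plan pays $7,511 − $2,253.30 = $5,257.70.
Claim 3 ($3,817): 30% coinsurance on $3,817 = $1,145.10. OOP would hit $9,672.70 > $9,625, so the cap limits the patient to $9,625 − $8,527.60 = $1,097.40. Insurer: $3,817 − $1,097.40 = $2,719.60.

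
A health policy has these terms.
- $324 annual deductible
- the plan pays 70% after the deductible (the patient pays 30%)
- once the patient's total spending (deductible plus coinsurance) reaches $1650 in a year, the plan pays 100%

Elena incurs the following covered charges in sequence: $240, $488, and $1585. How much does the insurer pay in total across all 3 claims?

Claim 1 — $240: all of it applies to the deductible. Patient pays $240; OOP now $240. Plan pays $240 − $240 = $0.
Claim 2 — $488: $84 finishes the deductible; $404 goes to coinsurance; patient's 30% is $121.20. Patient owes $205.20 (running OOP $445.20). Insurer: $488 − $205.20 = $282.80.
Claim 3 — $1585: deductible already satisfied, so patient's share is 30% × $1585 = $475.50. Patient pays $475.50; OOP now $920.70. Plan pays $1585 − $475.50 = $1109.50.
Insurer total = bills − patient's total = $2313 − $920.70 = $1392.30.

$1392.30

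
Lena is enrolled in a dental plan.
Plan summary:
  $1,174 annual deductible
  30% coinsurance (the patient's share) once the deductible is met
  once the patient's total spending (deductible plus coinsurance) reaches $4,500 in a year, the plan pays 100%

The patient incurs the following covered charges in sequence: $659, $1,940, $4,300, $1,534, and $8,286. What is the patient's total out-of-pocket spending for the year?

Bill 1, $659: entire amount goes to the deductible. Patient pays $659; OOP now $659.
Bill 2, $1,940: $515 to deductible, leaving $1,425; patient's 30% is $427.50. Patient owes $942.50 (running OOP $1,601.50).
Bill 3, $4,300: deductible already satisfied, so patient's share is 30% × $4,300 = $1,290. Patient owes $1,290 (running OOP $2,891.50).
Bill 4, $1,534: 30% coinsurance on $1,534 = $460.20. Patient owes $460.20 (running OOP $3,351.70).
Bill 5, $8,286: deductible already satisfied, so patient's share is 30% × $8,286 = $2,485.80. OOP would hit $5,837.50 > $4,500, so the cap limits the patient to $4,500 − $3,351.70 = $1,148.30.
Total paid by the patient: $659 + $942.50 + $1,290 + $460.20 + $1,148.30 = $4,500.

$4,500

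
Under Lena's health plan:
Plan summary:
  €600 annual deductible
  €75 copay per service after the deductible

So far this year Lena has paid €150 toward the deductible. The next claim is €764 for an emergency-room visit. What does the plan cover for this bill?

€239

Deductible still to meet: €600 − €150 = €450.
That leaves €764 − €450 = €314 for the copay.
Copay on this service: €75.
Patient responsibility: €450 + €75 = €525.
Insurer pays the balance: €764 − €525 = €239.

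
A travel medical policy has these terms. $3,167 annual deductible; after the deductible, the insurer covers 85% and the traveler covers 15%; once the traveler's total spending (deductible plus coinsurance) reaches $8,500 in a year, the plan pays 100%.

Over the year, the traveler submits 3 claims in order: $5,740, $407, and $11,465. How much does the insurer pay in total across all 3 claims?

$12,278.25

Claim 1 — $5,740: deductible takes $3,167, $2,573 remains; 15% of $2,573 = $385.95. Cost to traveler: $3,552.95. OOP to date $3,552.95. Plan pays $5,740 − $3,552.95 = $2,187.05.
Claim 2 — $407: deductible met; 15% of $407 = $61.05. Traveler pays $61.05; OOP now $3,614. Plan pays $407 − $61.05 = $345.95.
Claim 3 — $11,465: 15% coinsurance on $11,465 = $1,719.75. Traveler pays $1,719.75; OOP now $5,333.75. Plan pays $11,465 − $1,719.75 = $9,745.25.
Insurer total = bills − traveler's total = $17,612 − $5,333.75 = $12,278.25.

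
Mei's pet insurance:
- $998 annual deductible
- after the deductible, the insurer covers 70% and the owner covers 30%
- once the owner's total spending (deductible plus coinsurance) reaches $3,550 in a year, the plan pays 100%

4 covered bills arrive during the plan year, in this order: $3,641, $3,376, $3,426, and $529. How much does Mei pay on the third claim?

$746.30

Claim 1 ($3,641): deductible takes $998, $2,643 remains; coinsurance $2,643 × 30% = $792.90. Owner pays $1,790.90; OOP now $1,790.90.
Claim 2 ($3,376): deductible met; 30% of $3,376 = $1,012.80. Cost to owner: $1,012.80. OOP to date $2,803.70.
Claim 3 ($3,426): 30% coinsurance on $3,426 = $1,027.80. That would push OOP to $3,831.50, over the $3,550 cap, so owner pays $3,550 − $2,803.70 = $746.30.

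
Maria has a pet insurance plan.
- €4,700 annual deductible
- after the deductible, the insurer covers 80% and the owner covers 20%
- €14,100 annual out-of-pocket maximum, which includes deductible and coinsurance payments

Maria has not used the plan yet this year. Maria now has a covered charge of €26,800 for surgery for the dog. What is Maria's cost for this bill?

€9,120

The full €4,700 deductible is still open; €4,700 of this bill applies to it.
After the €4,700 deductible portion, €26,800 − €4,700 = €22,100 is subject to coinsurance.
20% of €22,100 = €4,420 falls to the owner.
Owner responsibility before any cap: €4,700 + €4,420 = €9,120.
Cumulative spending €0 + €9,120 = €9,120 stays under the €14,100 maximum.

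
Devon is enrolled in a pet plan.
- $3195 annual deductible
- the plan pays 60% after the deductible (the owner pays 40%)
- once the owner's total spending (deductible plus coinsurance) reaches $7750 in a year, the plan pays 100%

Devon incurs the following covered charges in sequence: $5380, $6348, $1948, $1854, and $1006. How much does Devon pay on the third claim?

Claim 1 ($5380): deductible takes $3195, $2185 remains; owner's 40% is $874. Owner owes $4069 (running OOP $4069).
Claim 2 ($6348): deductible met; 40% of $6348 = $2539.20. Owner pays $2539.20; OOP now $6608.20.
Claim 3 ($1948): 40% coinsurance on $1948 = $779.20. Cost to owner: $779.20. OOP to date $7387.40.

$779.20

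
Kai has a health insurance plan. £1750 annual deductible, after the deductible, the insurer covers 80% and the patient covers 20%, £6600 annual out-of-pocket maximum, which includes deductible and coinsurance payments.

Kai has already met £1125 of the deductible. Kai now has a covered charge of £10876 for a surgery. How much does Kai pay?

Remaining deductible: £1750 − £1125 = £625.
After the £625 deductible portion, £10876 − £625 = £10251 is subject to coinsurance.
20% of £10251 = £2050.20 falls to the patient.
So the patient owes £625 + £2050.20 = £2675.20 before any cap.
Year-to-date out-of-pocket becomes £1125 + £2675.20 = £3800.20, still under the £6600 maximum, so no cap applies.

£2675.20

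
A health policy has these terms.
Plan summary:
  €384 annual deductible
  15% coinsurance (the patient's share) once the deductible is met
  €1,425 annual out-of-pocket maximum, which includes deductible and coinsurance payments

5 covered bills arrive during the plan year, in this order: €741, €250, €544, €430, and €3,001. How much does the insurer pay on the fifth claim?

Claim 1 — €741: €384 to deductible, leaving €357; patient's 15% is €53.55. Cost to patient: €437.55. OOP to date €437.55. Plan pays €741 − €437.55 = €303.45.
Claim 2 — €250: 15% coinsurance on €250 = €37.50. Patient owes €37.50 (running OOP €475.05). Plan pays €250 − €37.50 = €212.50.
Claim 3 — €544: deductible met; 15% of €544 = €81.60. Patient pays €81.60; OOP now €556.65. Plan pays €544 − €81.60 = €462.40.
Claim 4 — €430: 15% coinsurance on €430 = €64.50. Cost to patient: €64.50. OOP to date €621.15. Plan pays €430 − €64.50 = €365.50.
Claim 5 — €3,001: deductible met; 15% of €3,001 = €450.15. Patient owes €450.15 (running OOP €1,071.30). Plan pays €3,001 − €450.15 = €2,550.85.

€2,550.85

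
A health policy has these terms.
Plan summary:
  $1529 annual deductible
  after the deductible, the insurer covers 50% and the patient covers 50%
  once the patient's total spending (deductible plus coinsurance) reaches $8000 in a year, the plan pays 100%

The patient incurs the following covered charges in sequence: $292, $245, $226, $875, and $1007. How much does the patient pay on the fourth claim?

Claim 1 ($292): fully absorbed by the deductible. Patient owes $292 (running OOP $292).
Claim 2 ($245): entire amount goes to the deductible. Patient pays $245; OOP now $537.
Claim 3 ($226): fully absorbed by the deductible. Cost to patient: $226. OOP to date $763.
Claim 4 ($875): $766 finishes the deductible; $109 goes to coinsurance; patient's 50% is $54.50. Cost to patient: $820.50. OOP to date $1583.50.

$820.50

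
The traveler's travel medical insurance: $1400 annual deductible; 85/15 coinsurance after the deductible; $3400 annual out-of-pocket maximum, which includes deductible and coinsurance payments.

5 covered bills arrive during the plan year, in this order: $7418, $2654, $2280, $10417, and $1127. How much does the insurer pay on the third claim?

Bill 1, $7418: deductible takes $1400, $6018 remains; coinsurance $6018 × 15% = $902.70. Traveler owes $2302.70 (running OOP $2302.70). Plan pays $7418 − $2302.70 = $5115.30.
Bill 2, $2654: deductible already satisfied, so traveler's share is 15% × $2654 = $398.10. Cost to traveler: $398.10. OOP to date $2700.80. Insurer: $2654 − $398.10 = $2255.90.
Bill 3, $2280: deductible already satisfied, so traveler's share is 15% × $2280 = $342. Traveler pays $342; OOP now $3042.80. Insurer: $2280 − $342 = $1938.

$1938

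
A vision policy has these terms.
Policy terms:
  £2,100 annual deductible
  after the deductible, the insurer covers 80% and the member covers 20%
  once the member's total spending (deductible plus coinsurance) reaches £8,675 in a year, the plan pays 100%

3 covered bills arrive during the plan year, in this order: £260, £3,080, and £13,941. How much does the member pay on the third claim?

Bill 1, £260: fully absorbed by the deductible. Cost to member: £260. OOP to date £260.
Bill 2, £3,080: deductible takes £1,840, £1,240 remains; coinsurance £1,240 × 20% = £248. Member owes £2,088 (running OOP £2,348).
Bill 3, £13,941: 20% coinsurance on £13,941 = £2,788.20. Cost to member: £2,788.20. OOP to date £5,136.20.

£2,788.20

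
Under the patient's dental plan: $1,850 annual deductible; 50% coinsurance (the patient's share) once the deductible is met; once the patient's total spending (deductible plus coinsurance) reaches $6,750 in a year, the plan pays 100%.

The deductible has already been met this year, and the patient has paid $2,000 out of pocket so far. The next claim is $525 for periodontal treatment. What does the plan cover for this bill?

With the deductible met, the entire $525 is subject to coinsurance.
50% of $525 = $262.50 falls to the patient.
Total out-of-pocket so far would be $2,000 + $262.50 = $2,262.50, below the $6,750 cap — no reduction.
The insurer covers the remainder: $525 − $262.50 = $262.50.

$262.50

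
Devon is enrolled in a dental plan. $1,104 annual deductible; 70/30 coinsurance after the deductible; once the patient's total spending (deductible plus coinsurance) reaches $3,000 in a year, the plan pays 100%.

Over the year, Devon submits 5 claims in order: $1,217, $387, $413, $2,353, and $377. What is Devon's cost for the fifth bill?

$113.10

Bill 1, $1,217: $1,104 finishes the deductible; $113 goes to coinsurance; patient's 30% is $33.90. Cost to patient: $1,137.90. OOP to date $1,137.90.
Bill 2, $387: deductible already satisfied, so patient's share is 30% × $387 = $116.10. Patient pays $116.10; OOP now $1,254.
Bill 3, $413: deductible met; 30% of $413 = $123.90. Patient owes $123.90 (running OOP $1,377.90).
Bill 4, $2,353: deductible met; 30% of $2,353 = $705.90. Cost to patient: $705.90. OOP to date $2,083.80.
Bill 5, $377: deductible already satisfied, so patient's share is 30% × $377 = $113.10. Patient pays $113.10; OOP now $2,196.90.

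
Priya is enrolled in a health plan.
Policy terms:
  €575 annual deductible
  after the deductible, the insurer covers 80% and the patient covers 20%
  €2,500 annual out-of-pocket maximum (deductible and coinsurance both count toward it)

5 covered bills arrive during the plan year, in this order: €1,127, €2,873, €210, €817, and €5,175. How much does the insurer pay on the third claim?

€168

Bill 1, €1,127: deductible takes €575, €552 remains; patient's 20% is €110.40. Patient owes €685.40 (running OOP €685.40). Plan pays €1,127 − €685.40 = €441.60.
Bill 2, €2,873: deductible already satisfied, so patient's share is 20% × €2,873 = €574.60. Patient owes €574.60 (running OOP €1,260). Plan pays €2,873 − €574.60 = €2,298.40.
Bill 3, €210: 20% coinsurance on €210 = €42. Patient owes €42 (running OOP €1,302). Insurer: €210 − €42 = €168.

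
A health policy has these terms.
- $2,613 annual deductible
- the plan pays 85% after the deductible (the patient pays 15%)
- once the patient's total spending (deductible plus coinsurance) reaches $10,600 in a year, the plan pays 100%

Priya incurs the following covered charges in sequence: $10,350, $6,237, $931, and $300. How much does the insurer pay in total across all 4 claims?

$12,924.25

Claim 1 ($10,350): $2,613 to deductible, leaving $7,737; patient's 15% is $1,160.55. Patient owes $3,773.55 (running OOP $3,773.55). Insurer: $10,350 − $3,773.55 = $6,576.45.
Claim 2 ($6,237): deductible already satisfied, so patient's share is 15% × $6,237 = $935.55. Patient owes $935.55 (running OOP $4,709.10). Insurer: $6,237 − $935.55 = $5,301.45.
Claim 3 ($931): 15% coinsurance on $931 = $139.65. Patient pays $139.65; OOP now $4,848.75. Plan pays $931 − $139.65 = $791.35.
Claim 4 ($300): 15% coinsurance on $300 = $45. Cost to patient: $45. OOP to date $4,893.75. Insurer: $300 − $45 = $255.
Insurer total = bills − patient's total = $17,818 − $4,893.75 = $12,924.25.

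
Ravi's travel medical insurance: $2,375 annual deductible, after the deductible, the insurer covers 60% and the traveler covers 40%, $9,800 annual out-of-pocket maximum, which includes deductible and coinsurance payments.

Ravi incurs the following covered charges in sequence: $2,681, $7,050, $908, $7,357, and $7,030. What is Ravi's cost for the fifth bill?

#1 ($2,681): $2,375 to deductible, leaving $306; coinsurance $306 × 40% = $122.40. Cost to traveler: $2,497.40. OOP to date $2,497.40.
#2 ($7,050): deductible already satisfied, so traveler's share is 40% × $7,050 = $2,820. Traveler owes $2,820 (running OOP $5,317.40).
#3 ($908): 40% coinsurance on $908 = $363.20. Traveler pays $363.20; OOP now $5,680.60.
#4 ($7,357): 40% coinsurance on $7,357 = $2,942.80. Traveler owes $2,942.80 (running OOP $8,623.40).
#5 ($7,030): deductible met; 40% of $7,030 = $2,812. That would push OOP to $11,435.40, over the $9,800 cap, so traveler pays $9,800 − $8,623.40 = $1,176.60.

$1,176.60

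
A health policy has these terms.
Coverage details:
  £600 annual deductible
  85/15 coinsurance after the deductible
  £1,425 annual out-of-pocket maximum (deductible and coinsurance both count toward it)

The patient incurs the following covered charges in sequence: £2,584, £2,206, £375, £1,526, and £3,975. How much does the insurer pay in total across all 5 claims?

Claim 1 — £2,584: £600 finishes the deductible; £1,984 goes to coinsurance; patient's 15% is £297.60. Patient owes £897.60 (running OOP £897.60). Insurer: £2,584 − £897.60 = £1,686.40.
Claim 2 — £2,206: deductible already satisfied, so patient's share is 15% × £2,206 = £330.90. Patient pays £330.90; OOP now £1,228.50. Insurer: £2,206 − £330.90 = £1,875.10.
Claim 3 — £375: 15% coinsurance on £375 = £56.25. Patient pays £56.25; OOP now £1,284.75. Insurer: £375 − £56.25 = £318.75.
Claim 4 — £1,526: deductible met; 15% of £1,526 = £228.90. OOP would hit £1,513.65 > £1,425, so the cap limits the patient to £1,425 − £1,284.75 = £140.25. Plan pays £1,526 − £140.25 = £1,385.75.
Claim 5 — £3,975: 15% coinsurance on £3,975 = £596.25. That would push OOP to £2,021.25, over the £1,425 cap, so patient pays £1,425 − £1,425 = £0. Insurer: £3,975 − £0 = £3,975.
Insurer total = bills − patient's total = £10,666 − £1,425 = £9,241.

£9,241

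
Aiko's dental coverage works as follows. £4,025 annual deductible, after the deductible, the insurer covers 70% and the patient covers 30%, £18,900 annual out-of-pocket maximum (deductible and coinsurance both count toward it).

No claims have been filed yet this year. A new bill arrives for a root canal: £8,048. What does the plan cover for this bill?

£2,816.10

Deductible not yet touched, so the first £4,025 of the bill goes to the deductible.
The remaining £4,023 (= £8,048 − £4,025) moves to coinsurance.
Coinsurance: £4,023 × 30% = £1,206.90.
So the patient owes £4,025 + £1,206.90 = £5,231.90 before any cap.
Cumulative spending £0 + £5,231.90 = £5,231.90 stays under the £18,900 maximum.
The plan picks up £8,048 − £5,231.90 = £2,816.10.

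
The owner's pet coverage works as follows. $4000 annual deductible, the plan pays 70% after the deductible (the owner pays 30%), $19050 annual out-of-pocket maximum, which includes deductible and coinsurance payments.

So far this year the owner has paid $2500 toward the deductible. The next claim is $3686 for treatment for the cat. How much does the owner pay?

Deductible still to meet: $4000 − $2500 = $1500.
The remaining $2186 (= $3686 − $1500) moves to coinsurance.
Coinsurance: $2186 × 30% = $655.80.
Owner responsibility before any cap: $1500 + $655.80 = $2155.80.
Cumulative spending $2500 + $2155.80 = $4655.80 stays under the $19050 maximum.

$2155.80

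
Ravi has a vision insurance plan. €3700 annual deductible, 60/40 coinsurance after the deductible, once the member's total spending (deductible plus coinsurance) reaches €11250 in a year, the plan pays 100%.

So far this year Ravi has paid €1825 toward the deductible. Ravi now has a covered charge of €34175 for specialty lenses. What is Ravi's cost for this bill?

€9425

Deductible still to meet: €3700 − €1825 = €1875.
After the €1875 deductible portion, €34175 − €1875 = €32300 is subject to coinsurance.
Coinsurance: €32300 × 40% = €12920.
So the member owes €1875 + €12920 = €14795 before any cap.
Year-to-date out-of-pocket would reach €1825 + €14795 = €16620, above the €11250 maximum, so the member pays only €11250 − €1825 = €9425.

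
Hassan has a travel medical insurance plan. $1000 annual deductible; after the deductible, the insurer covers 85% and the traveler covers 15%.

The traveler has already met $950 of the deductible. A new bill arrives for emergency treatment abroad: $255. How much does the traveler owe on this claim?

$950 of the $1000 deductible is already met, leaving $50.
The remaining $205 (= $255 − $50) moves to coinsurance.
Coinsurance: $205 × 15% = $30.75.
That puts the traveler's cost at $50 + $30.75 = $80.75.

$80.75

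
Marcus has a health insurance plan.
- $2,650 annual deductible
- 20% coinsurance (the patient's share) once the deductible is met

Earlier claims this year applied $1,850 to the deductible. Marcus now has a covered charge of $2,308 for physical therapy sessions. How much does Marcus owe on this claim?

$1,101.60

Remaining deductible: $2,650 − $1,850 = $800.
That leaves $2,308 − $800 = $1,508 for coinsurance.
Coinsurance: $1,508 × 20% = $301.60.
So the patient owes $800 + $301.60 = $1,101.60.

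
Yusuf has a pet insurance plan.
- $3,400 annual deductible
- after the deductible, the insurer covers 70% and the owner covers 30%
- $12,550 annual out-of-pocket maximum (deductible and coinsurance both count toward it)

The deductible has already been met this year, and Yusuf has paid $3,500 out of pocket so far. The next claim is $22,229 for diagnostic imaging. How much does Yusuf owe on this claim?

$6,668.70

The deductible is already satisfied, so the full bill goes to coinsurance.
30% of $22,229 = $6,668.70 falls to the owner.
Cumulative spending $3,500 + $6,668.70 = $10,168.70 stays under the $12,550 maximum.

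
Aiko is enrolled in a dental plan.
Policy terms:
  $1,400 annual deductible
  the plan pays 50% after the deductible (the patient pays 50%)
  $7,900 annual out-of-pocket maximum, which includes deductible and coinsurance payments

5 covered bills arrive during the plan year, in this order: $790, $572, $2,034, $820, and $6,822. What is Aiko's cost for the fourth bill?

$410

Claim 1 ($790): entire amount goes to the deductible. Patient owes $790 (running OOP $790).
Claim 2 ($572): fully absorbed by the deductible. Cost to patient: $572. OOP to date $1,362.
Claim 3 ($2,034): $38 to deductible, leaving $1,996; 50% of $1,996 = $998. Patient pays $1,036; OOP now $2,398.
Claim 4 ($820): deductible already satisfied, so patient's share is 50% × $820 = $410. Cost to patient: $410. OOP to date $2,808.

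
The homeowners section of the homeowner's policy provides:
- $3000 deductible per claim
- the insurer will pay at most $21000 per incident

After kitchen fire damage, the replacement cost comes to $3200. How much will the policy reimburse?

$200

Less the $3000 deductible: $3200 − $3000 = $200.
$200 ≤ $21000, so the limit doesn't bind; insurer pays $200.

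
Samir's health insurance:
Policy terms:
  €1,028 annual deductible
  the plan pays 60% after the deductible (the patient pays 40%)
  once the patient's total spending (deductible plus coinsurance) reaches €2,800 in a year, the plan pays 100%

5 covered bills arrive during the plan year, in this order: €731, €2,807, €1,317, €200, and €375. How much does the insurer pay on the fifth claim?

€225

#1 (€731): all of it applies to the deductible. Cost to patient: €731. OOP to date €731. Plan pays €731 − €731 = €0.
#2 (€2,807): deductible takes €297, €2,510 remains; 40% of €2,510 = €1,004. Patient pays €1,301; OOP now €2,032. Insurer: €2,807 − €1,301 = €1,506.
#3 (€1,317): deductible already satisfied, so patient's share is 40% × €1,317 = €526.80. Cost to patient: €526.80. OOP to date €2,558.80. Insurer: €1,317 − €526.80 = €790.20.
#4 (€200): deductible met; 40% of €200 = €80. Patient owes €80 (running OOP €2,638.80). Plan pays €200 − €80 = €120.
#5 (€375): 40% coinsurance on €375 = €150. Patient owes €150 (running OOP €2,788.80). Insurer: €375 − €150 = €225.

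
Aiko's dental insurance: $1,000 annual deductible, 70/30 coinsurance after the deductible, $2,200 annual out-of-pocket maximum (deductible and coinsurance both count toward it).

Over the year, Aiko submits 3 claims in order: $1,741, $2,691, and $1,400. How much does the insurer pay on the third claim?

$1,229.60

#1 ($1,741): deductible takes $1,000, $741 remains; coinsurance $741 × 30% = $222.30. Patient pays $1,222.30; OOP now $1,222.30. Plan pays $1,741 − $1,222.30 = $518.70.
#2 ($2,691): 30% coinsurance on $2,691 = $807.30. Patient pays $807.30; OOP now $2,029.60. Insurer: $2,691 − $807.30 = $1,883.70.
#3 ($1,400): 30% coinsurance on $1,400 = $420. Adding that to $2,029.60 gives $2,449.60, past the $2,200 cap; patient pays only $2,200 − $2,029.60 = $170.40. Insurer: $1,400 − $170.40 = $1,229.60.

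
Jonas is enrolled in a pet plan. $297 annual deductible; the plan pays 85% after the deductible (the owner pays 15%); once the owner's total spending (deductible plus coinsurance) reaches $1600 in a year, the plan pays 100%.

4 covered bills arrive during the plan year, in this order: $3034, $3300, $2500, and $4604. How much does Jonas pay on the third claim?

Claim 1 — $3034: deductible takes $297, $2737 remains; 15% of $2737 = $410.55. Owner pays $707.55; OOP now $707.55.
Claim 2 — $3300: deductible met; 15% of $3300 = $495. Owner owes $495 (running OOP $1202.55).
Claim 3 — $2500: 15% coinsurance on $2500 = $375. Owner pays $375; OOP now $1577.55.

$375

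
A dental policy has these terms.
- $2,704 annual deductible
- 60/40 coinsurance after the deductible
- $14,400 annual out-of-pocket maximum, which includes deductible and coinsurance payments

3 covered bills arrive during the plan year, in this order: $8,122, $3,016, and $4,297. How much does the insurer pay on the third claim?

$2,578.20

Claim 1 ($8,122): $2,704 finishes the deductible; $5,418 goes to coinsurance; 40% of $5,418 = $2,167.20. Patient owes $4,871.20 (running OOP $4,871.20). Plan pays $8,122 − $4,871.20 = $3,250.80.
Claim 2 ($3,016): 40% coinsurance on $3,016 = $1,206.40. Patient pays $1,206.40; OOP now $6,077.60. Plan pays $3,016 − $1,206.40 = $1,809.60.
Claim 3 ($4,297): 40% coinsurance on $4,297 = $1,718.80. Cost to patient: $1,718.80. OOP to date $7,796.40. Insurer: $4,297 − $1,718.80 = $2,578.20.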